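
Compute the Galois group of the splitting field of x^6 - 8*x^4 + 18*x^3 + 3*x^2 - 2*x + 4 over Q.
The polynomial f is an irreducible sextic over Q, so G = Gal(f/Q) is one of the 16 transitive subgroups 6T1, ..., 6T16 of S_6. The discriminant of f is 454513278976 = 674176^2, a perfect square, so G is contained in A_6. The transitive groups of degree 6 contained in A_6 are: A_4 (6T4, order 12), S_4 (6T7, order 24), (C_3 x C_3) : C_4 (6T10, order 36), PSL(2,5) (6T12, order 60), A_6 (6T15, order 360). By Dedekind's theorem, for a prime p not dividing disc(f) the degrees of the irreducible factors of f mod p form the cycle type of an element of G. Factoring f modulo the 79 such primes p <= 421 (skipping 2, 23, 229, which divide the discriminant), each new pattern first appears at: mod 3: f = (x^3 + x^2 + 2)(x^3 + 2x^2 + 2x + 2), pattern 3+3; mod 7: f = (x^2 + 6x + 6)(x^4 + x^3 + x^2 + 6x + 3), pattern 4+2; mod 29: f = (x + 12)(x + 20)(x^2 + x + 10)(x^2 + 25x + 16), pattern 2+2+1+1; mod 193: f = (x + 57)(x + 64)(x + 84)(x + 97)(x + 129)(x + 148), pattern 1+1+1+1+1+1. No other pattern occurs in this range, so the set of observed cycle types is {3+3, 4+2, 2+2+1+1, 1+1+1+1+1+1}. The candidates containing elements of all these cycle types are S_4 (6T7) of order 24, (C_3 x C_3) : C_4 (6T10) of order 36, A_6 (6T15) of order 360; the others are excluded. The observed types are precisely the cycle types that occur in S_4 (6T7). Each of the other remaining candidates has further cycle types, and by the Chebotarev density theorem the matching factorization patterns would occur for a proportion of primes equal to their share of the group: (C_3 x C_3) : C_4 (6T10) additionally contains elements of type 3+1+1+1 (4 of its 36 elements, about 11% of primes); A_6 (6T15) additionally contains elements of type 5+1, 3+1+1+1 (184 of its 360 elements, about 51% of primes). None of the 79 primes tested shows any such pattern (for each of these groups the chance of that is below 10^-4), which rules them out. Hence G = S_4 (6T7), of order 24.

6T7: S_4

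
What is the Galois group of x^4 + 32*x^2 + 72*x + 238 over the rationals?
C_4

The polynomial is an irreducible quartic over Q and its discriminant is 4299982848, which is not a perfect square, so the Galois group is not contained in A_4. The resolvent cubic y^3 - 32*y^2 - 952*y + 25280 has exactly one rational root, so the Galois group is C_4 or D_4. The quartic becomes reducible over Q(sqrt(disc)), so the group is C_4.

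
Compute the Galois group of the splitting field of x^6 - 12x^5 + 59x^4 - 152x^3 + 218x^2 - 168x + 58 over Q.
S_4 (also written S4-)

The polynomial f is an irreducible sextic over Q, so G = Gal(f/Q) is one of the 16 transitive subgroups 6T1, ..., 6T16 of S_6. The discriminant of f is -5120000, which is not a perfect square, so G is not contained in A_6. The transitive groups of degree 6 not contained in A_6 are: C_6 (6T1, order 6), S_3 (6T2, order 6), D_6 (6T3, order 12), C_3 x S_3 (6T5, order 18), A_4 x C_2 (6T6, order 24), S_4 (6T8, order 24), S_3 x S_3 (6T9, order 36), S_4 x C_2 (6T11, order 48), (S_3 x S_3) : C_2 (6T13, order 72), PGL(2,5) (6T14, order 120), S_6 (6T16, order 720). By Dedekind's theorem, for a prime p not dividing disc(f) the degrees of the irreducible factors of f mod p form the cycle type of an element of G. Factoring f modulo the 22 such primes p <= 89 (skipping 2, 5, which divide the discriminant), each new pattern first appears at: mod 3: f = (x^3 + x^2 + 2x + 1)(x^3 + 2x^2 + x + 1), pattern 3+3; mod 7: f = (x^2 + 2x + 5)(x^2 + 3x + 6)(x^2 + 4x + 1), pattern 2+2+2; mod 13: f = (x + 2)(x + 7)(x^4 + 5x^3 + 12x + 6), pattern 4+1+1; mod 43: f = (x + 10)(x + 29)(x^2 + 39x + 8)(x^2 + 39x + 14), pattern 2+2+1+1. No other pattern occurs in this range, so the set of observed cycle types is {3+3, 2+2+2, 4+1+1, 2+2+1+1}. The candidates containing elements of all these cycle types are S_4 (6T8) of order 24, S_4 x C_2 (6T11) of order 48, PGL(2,5) (6T14) of order 120, S_6 (6T16) of order 720; the others are excluded. The observed types are precisely the cycle types that occur in S_4 (6T8) (apart from the identity). Each of the other remaining candidates has further cycle types, and by the Chebotarev density theorem the matching factorization patterns would occur for a proportion of primes equal to their share of the group: S_4 x C_2 (6T11) additionally contains elements of type 6, 4+2, 2+1+1+1+1 (17 of its 48 elements, about 35% of primes); PGL(2,5) (6T14) additionally contains elements of type 6, 5+1 (44 of its 120 elements, about 37% of primes); S_6 (6T16) additionally contains elements of type 6, 5+1, 4+2, 3+2+1, 3+1+1+1, 2+1+1+1+1 (529 of its 720 elements, about 73% of primes). None of the 22 primes tested shows any such pattern (for each of these groups the chance of that is below 10^-4), which rules them out. Hence G = S_4 (6T8), of order 24.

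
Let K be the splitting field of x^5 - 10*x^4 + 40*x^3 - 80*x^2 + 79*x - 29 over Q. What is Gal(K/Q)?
S_5 (order 120)

The polynomial f is an irreducible quintic over Q, so G = Gal(f/Q) is a transitive subgroup of S_5: one of C_5 (5T1, order 5), D_5 (5T2, order 10), F_20 (5T3, order 20), A_5 (5T4, order 60) or S_5 (5T5, order 120). The discriminant of f is 2869, which is not a perfect square, so G is not contained in A_5. The transitive groups of degree 5 not contained in A_5 are: F_20 (5T3, order 20), S_5 (5T5, order 120). By Dedekind's theorem, for a prime p not dividing disc(f) the degrees of the irreducible factors of f mod p form the cycle type of an element of G. Factoring f modulo the first such prime p = 2, each new pattern first appears at: mod 2: f = (x^2 + x + 1)(x^3 + x^2 + 1), pattern 3+2. No other pattern occurs in this range, so the set of observed cycle types is {3+2}. Among the candidates above, the only group containing elements of all these cycle types is S_5 (5T5) — F_20 (5T3) lacks at least one of them. Hence G = S_5 (5T5), of order 120.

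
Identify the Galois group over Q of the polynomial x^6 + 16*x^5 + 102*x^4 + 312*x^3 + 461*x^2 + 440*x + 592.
(S_3 x S_3) : C_2, the group 6T13 of order 72

The polynomial f is an irreducible sextic over Q, so G = Gal(f/Q) is one of the 16 transitive subgroups 6T1, ..., 6T16 of S_6. The discriminant of f is -3767550835949568, which is not a perfect square, so G is not contained in A_6. The transitive groups of degree 6 not contained in A_6 are: C_6 (6T1, order 6), S_3 (6T2, order 6), D_6 (6T3, order 12), C_3 x S_3 (6T5, order 18), A_4 x C_2 (6T6, order 24), S_4 (6T8, order 24), S_3 x S_3 (6T9, order 36), S_4 x C_2 (6T11, order 48), (S_3 x S_3) : C_2 (6T13, order 72), PGL(2,5) (6T14, order 120), S_6 (6T16, order 720). By Dedekind's theorem, for a prime p not dividing disc(f) the degrees of the irreducible factors of f mod p form the cycle type of an element of G. Factoring f modulo the 27 such primes p <= 113 (skipping 2, 3, 41, which divide the discriminant), each new pattern first appears at: mod 5: f = (x + 3)(x^2 + 2)(x^3 + 3x^2 + x + 2), pattern 3+2+1; mod 7: f = (x^2 + 3x + 1)(x^4 + 6x^3 + 6x^2 + x + 4), pattern 4+2; mod 17: f = (x^3 + 8x^2 + 9x + 15)(x^3 + 8x^2 + 12x + 10), pattern 3+3; mod 19: f = (x^2 + 6x + 14)(x^2 + 12x + 9)(x^2 + 17x + 5), pattern 2+2+2; mod 31: f = (x^6 + 16x^5 + 9x^4 + 2x^3 + 27x^2 + 6x + 3), pattern 6; mod 37: f = (x)(x + 36)(x^2 + 8x + 18)(x^2 + 9x + 29), pattern 2+2+1+1; mod 61: f = (x + 2)(x + 30)(x + 37)(x^3 + 8x^2 + 14x + 45), pattern 3+1+1+1; mod 113: f = (x + 44)(x + 84)(x + 85)(x + 105)(x^2 + 37x + 98), pattern 2+1+1+1+1. No other pattern occurs in this range, so the set of observed cycle types is {3+2+1, 4+2, 3+3, 2+2+2, 6, 2+2+1+1, 3+1+1+1, 2+1+1+1+1}. The candidates containing elements of all these cycle types are (S_3 x S_3) : C_2 (6T13) of order 72, S_6 (6T16) of order 720; the others are excluded. The observed types are precisely the cycle types that occur in (S_3 x S_3) : C_2 (6T13) (apart from the identity). Each of the other remaining candidates has further cycle types, and by the Chebotarev density theorem the matching factorization patterns would occur for a proportion of primes equal to their share of the group: S_6 (6T16) additionally contains elements of type 5+1, 4+1+1 (234 of its 720 elements, about 32% of primes). None of the 27 primes tested shows any such pattern (for each of these groups the chance of that is below 10^-4), which rules them out. Hence G = (S_3 x S_3) : C_2 (6T13), of order 72.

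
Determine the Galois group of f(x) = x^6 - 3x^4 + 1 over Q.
The polynomial f is an irreducible sextic over Q, so G = Gal(f/Q) is one of the 16 transitive subgroups 6T1, ..., 6T16 of S_6. The discriminant of f is -419904, which is not a perfect square, so G is not contained in A_6. The transitive groups of degree 6 not contained in A_6 are: C_6 (6T1, order 6), S_3 (6T2, order 6), D_6 (6T3, order 12), C_3 x S_3 (6T5, order 18), A_4 x C_2 (6T6, order 24), S_4 (6T8, order 24), S_3 x S_3 (6T9, order 36), S_4 x C_2 (6T11, order 48), (S_3 x S_3) : C_2 (6T13, order 72), PGL(2,5) (6T14, order 120), S_6 (6T16, order 720). By Dedekind's theorem, for a prime p not dividing disc(f) the degrees of the irreducible factors of f mod p form the cycle type of an element of G. Factoring f modulo the 33 such primes p <= 149 (skipping 2, 3, which divide the discriminant), each new pattern first appears at: mod 5: f = (x^3 + x^2 + 4x + 3)(x^3 + 4x^2 + 4x + 2), pattern 3+3; mod 7: f = (x^6 + 4x^4 + 1), pattern 6; mod 17: f = (x + 2)(x + 15)(x^2 + 6)(x^2 + 12), pattern 2+2+1+1; mod 19: f = (x + 6)(x + 7)(x + 12)(x + 13)(x^2 + 6), pattern 2+1+1+1+1; mod 71: f = (x^2 + 40)(x^2 + 45)(x^2 + 54), pattern 2+2+2. No other pattern occurs in this range, so the set of observed cycle types is {3+3, 6, 2+2+1+1, 2+1+1+1+1, 2+2+2}. The candidates containing elements of all these cycle types are A_4 x C_2 (6T6) of order 24, S_4 x C_2 (6T11) of order 48, (S_3 x S_3) : C_2 (6T13) of order 72, S_6 (6T16) of order 720; the others are excluded. The observed types are precisely the cycle types that occur in A_4 x C_2 (6T6) (apart from the identity). Each of the other remaining candidates has further cycle types, and by the Chebotarev density theorem the matching factorization patterns would occur for a proportion of primes equal to their share of the group: S_4 x C_2 (6T11) additionally contains elements of type 4+2, 4+1+1 (12 of its 48 elements, about 25% of primes); (S_3 x S_3) : C_2 (6T13) additionally contains elements of type 4+2, 3+2+1, 3+1+1+1 (34 of its 72 elements, about 47% of primes); S_6 (6T16) additionally contains elements of type 5+1, 4+2, 4+1+1, 3+2+1, 3+1+1+1 (484 of its 720 elements, about 67% of primes). None of the 33 primes tested shows any such pattern (for each of these groups the chance of that is below 10^-4), which rules them out. Hence G = A_4 x C_2 (6T6), of order 24.

6T6: A_4 x C_2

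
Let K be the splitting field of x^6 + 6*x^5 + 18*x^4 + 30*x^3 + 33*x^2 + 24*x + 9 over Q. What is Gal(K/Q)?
The polynomial f is an irreducible sextic over Q, so G = Gal(f/Q) is one of the 16 transitive subgroups 6T1, ..., 6T16 of S_6. The discriminant of f is -16003008, which is not a perfect square, so G is not contained in A_6. The transitive groups of degree 6 not contained in A_6 are: C_6 (6T1, order 6), S_3 (6T2, order 6), D_6 (6T3, order 12), C_3 x S_3 (6T5, order 18), A_4 x C_2 (6T6, order 24), S_4 (6T8, order 24), S_3 x S_3 (6T9, order 36), S_4 x C_2 (6T11, order 48), (S_3 x S_3) : C_2 (6T13, order 72), PGL(2,5) (6T14, order 120), S_6 (6T16, order 720). By Dedekind's theorem, for a prime p not dividing disc(f) the degrees of the irreducible factors of f mod p form the cycle type of an element of G. Factoring f modulo the 21 such primes p <= 89 (skipping 2, 3, 7, which divide the discriminant), each new pattern first appears at: mod 5: f = (x^6 + x^5 + 3x^4 + 3x^2 + 4x + 4), pattern 6; mod 11: f = (x + 10)(x^5 + 7x^4 + 3x^3 + 2), pattern 5+1; mod 13: f = (x + 2)(x + 6)(x^4 + 11x^3 + 9x^2 + 8x + 4), pattern 4+1+1; mod 23: f = (x + 4)(x + 8)(x^2 + 7x + 8)(x^2 + 10x + 3), pattern 2+2+1+1; mod 43: f = (x^3 + 22x^2 + 20x + 21)(x^3 + 27x^2 + 6x + 25), pattern 3+3; mod 61: f = (x^2 + 34x + 5)(x^2 + 45x + 56)(x^2 + 49x + 46), pattern 2+2+2. No other pattern occurs in this range, so the set of observed cycle types is {6, 5+1, 4+1+1, 2+2+1+1, 3+3, 2+2+2}. The candidates containing elements of all these cycle types are PGL(2,5) (6T14) of order 120, S_6 (6T16) of order 720; the others are excluded. The observed types are precisely the cycle types that occur in PGL(2,5) (6T14) (apart from the identity). Each of the other remaining candidates has further cycle types, and by the Chebotarev density theorem the matching factorization patterns would occur for a proportion of primes equal to their share of the group: S_6 (6T16) additionally contains elements of type 4+2, 3+2+1, 3+1+1+1, 2+1+1+1+1 (265 of its 720 elements, about 37% of primes). None of the 21 primes tested shows any such pattern (for each of these groups the chance of that is below 10^-4), which rules them out. Hence G = PGL(2,5) (6T14), of order 120.

PGL(2,5) (order 120)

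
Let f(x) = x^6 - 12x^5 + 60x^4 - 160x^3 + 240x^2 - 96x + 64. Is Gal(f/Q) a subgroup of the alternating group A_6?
The polynomial is irreducible of degree 6 over Q. Its discriminant is -9727331052552192, which is not a perfect square. A Galois group lies in the alternating group exactly when the discriminant is a square in Q, so the Galois group ((S_3 x S_3) : C_2) is not contained in A_6.

No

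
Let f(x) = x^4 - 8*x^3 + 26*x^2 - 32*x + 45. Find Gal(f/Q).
A_4 (order 12)

The polynomial is an irreducible quartic over Q and its discriminant is 12845056 = 3584^2, a perfect square, so the Galois group is contained in A_4. The resolvent cubic y^3 - 26*y^2 + 76*y + 776 is irreducible over Q. An irreducible resolvent with square discriminant gives A_4.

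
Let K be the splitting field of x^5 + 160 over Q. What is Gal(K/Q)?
The polynomial f is an irreducible quintic over Q, so G = Gal(f/Q) is a transitive subgroup of S_5: one of C_5 (5T1, order 5), D_5 (5T2, order 10), F_20 (5T3, order 20), A_5 (5T4, order 60) or S_5 (5T5, order 120). The discriminant of f is 2048000000000, which is not a perfect square, so G is not contained in A_5. The transitive groups of degree 5 not contained in A_5 are: F_20 (5T3, order 20), S_5 (5T5, order 120). By Dedekind's theorem, for a prime p not dividing disc(f) the degrees of the irreducible factors of f mod p form the cycle type of an element of G. Factoring f modulo the 18 such primes p <= 71 (skipping 2, 5, which divide the discriminant), each new pattern first appears at: mod 3: f = (x + 1)(x^4 + 2x^3 + x^2 + 2x + 1), pattern 4+1; mod 11: f = (x^5 + 6), pattern 5; mod 19: f = (x + 12)(x^2 + 10x + 11)(x^2 + 16x + 11), pattern 2+2+1; mod 31: f = (x + 7)(x + 14)(x + 19)(x + 25)(x + 28), pattern 1+1+1+1+1. No other pattern occurs in this range, so the set of observed cycle types is {4+1, 5, 2+2+1, 1+1+1+1+1}. The candidates containing elements of all these cycle types are F_20 (5T3) of order 20, S_5 (5T5) of order 120; the others are excluded. The observed types are precisely the cycle types that occur in F_20 (5T3). Each of the other remaining candidates has further cycle types, and by the Chebotarev density theorem the matching factorization patterns would occur for a proportion of primes equal to their share of the group: S_5 (5T5) additionally contains elements of type 3+2, 3+1+1, 2+1+1+1 (50 of its 120 elements, about 42% of primes). None of the 18 primes tested shows any such pattern (for each of these groups the chance of that is below 10^-4), which rules them out. Hence G = F_20 (5T3), of order 20.

F_20 (order 20)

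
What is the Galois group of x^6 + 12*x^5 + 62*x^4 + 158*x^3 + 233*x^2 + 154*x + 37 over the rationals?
S_4 x C_2

The polynomial f is an irreducible sextic over Q, so G = Gal(f/Q) is one of the 16 transitive subgroups 6T1, ..., 6T16 of S_6. The discriminant of f is -15635001708544, which is not a perfect square, so G is not contained in A_6. The transitive groups of degree 6 not contained in A_6 are: C_6 (6T1, order 6), S_3 (6T2, order 6), D_6 (6T3, order 12), C_3 x S_3 (6T5, order 18), A_4 x C_2 (6T6, order 24), S_4 (6T8, order 24), S_3 x S_3 (6T9, order 36), S_4 x C_2 (6T11, order 48), (S_3 x S_3) : C_2 (6T13, order 72), PGL(2,5) (6T14, order 120), S_6 (6T16, order 720). By Dedekind's theorem, for a prime p not dividing disc(f) the degrees of the irreducible factors of f mod p form the cycle type of an element of G. Factoring f modulo the 17 such primes p <= 67 (skipping 2, 31, which divide the discriminant), each new pattern first appears at: mod 3: f = (x + 1)(x + 2)(x^4 + 2x + 2), pattern 4+1+1; mod 5: f = (x^3 + 3x + 3)(x^3 + 2x^2 + 4x + 4), pattern 3+3; mod 7: f = (x^6 + 5x^5 + 6x^4 + 4x^3 + 2x^2 + 2), pattern 6; mod 11: f = (x^2 + 4)(x^2 + 4x + 7)(x^2 + 8x + 8), pattern 2+2+2; mod 13: f = (x^2 + 5x + 1)(x^4 + 7x^3 + 8x + 11), pattern 4+2; mod 37: f = (x)(x + 17)(x^2 + 34x + 6)(x^2 + 35x + 24), pattern 2+2+1+1; mod 47: f = (x + 7)(x + 17)(x + 18)(x + 37)(x^2 + 27x + 7), pattern 2+1+1+1+1. No other pattern occurs in this range, so the set of observed cycle types is {4+1+1, 3+3, 6, 2+2+2, 4+2, 2+2+1+1, 2+1+1+1+1}. The candidates containing elements of all these cycle types are S_4 x C_2 (6T11) of order 48, S_6 (6T16) of order 720; the others are excluded. The observed types are precisely the cycle types that occur in S_4 x C_2 (6T11) (apart from the identity). Each of the other remaining candidates has further cycle types, and by the Chebotarev density theorem the matching factorization patterns would occur for a proportion of primes equal to their share of the group: S_6 (6T16) additionally contains elements of type 5+1, 3+2+1, 3+1+1+1 (304 of its 720 elements, about 42% of primes). None of the 17 primes tested shows any such pattern (for each of these groups the chance of that is below 10^-4), which rules them out. Hence G = S_4 x C_2 (6T11), of order 48.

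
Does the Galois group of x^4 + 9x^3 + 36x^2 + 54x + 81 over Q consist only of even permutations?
No

The polynomial is irreducible of degree 4 over Q. Its discriminant is 66430125, which is not a perfect square. A Galois group lies in the alternating group exactly when the discriminant is a square in Q, so the Galois group (C_4) is not contained in A_4.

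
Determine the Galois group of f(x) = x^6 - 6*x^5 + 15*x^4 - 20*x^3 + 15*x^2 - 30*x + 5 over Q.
A_6, the alternating group on 6 letters

The polynomial f is an irreducible sextic over Q, so G = Gal(f/Q) is one of the 16 transitive subgroups 6T1, ..., 6T16 of S_6. The discriminant of f is 746496000000 = 864000^2, a perfect square, so G is contained in A_6. The transitive groups of degree 6 contained in A_6 are: A_4 (6T4, order 12), S_4 (6T7, order 24), (C_3 x C_3) : C_4 (6T10, order 36), PSL(2,5) (6T12, order 60), A_6 (6T15, order 360). By Dedekind's theorem, for a prime p not dividing disc(f) the degrees of the irreducible factors of f mod p form the cycle type of an element of G. Factoring f modulo the 6 such primes p <= 23 (skipping 2, 3, 5, which divide the discriminant), each new pattern first appears at: mod 7: f = (x + 3)(x^5 + 5x^4 + x^2 + 5x + 4), pattern 5+1; mod 23: f = (x + 1)(x + 10)(x + 15)(x^3 + 14x^2 + 5x + 10), pattern 3+1+1+1. No other pattern occurs in this range, so the set of observed cycle types is {5+1, 3+1+1+1}. Among the candidates above, the only group containing elements of all these cycle types is A_6 (6T15) — each of A_4 (6T4), S_4 (6T7), (C_3 x C_3) : C_4 (6T10), PSL(2,5) (6T12) lacks at least one of them. Hence G = A_6 (6T15), of order 360.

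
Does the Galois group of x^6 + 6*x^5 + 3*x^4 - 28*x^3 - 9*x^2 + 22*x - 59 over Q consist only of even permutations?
No

The polynomial is irreducible of degree 6 over Q. Its discriminant is 53451941740544, which is not a perfect square. A Galois group lies in the alternating group exactly when the discriminant is a square in Q, so the Galois group (S_6) is not contained in A_6.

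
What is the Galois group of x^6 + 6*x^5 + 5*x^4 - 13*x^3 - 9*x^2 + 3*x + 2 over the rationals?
The polynomial f is an irreducible sextic over Q, so G = Gal(f/Q) is one of the 16 transitive subgroups 6T1, ..., 6T16 of S_6. The discriminant of f is 30991489 = 5567^2, a perfect square, so G is contained in A_6. The transitive groups of degree 6 contained in A_6 are: A_4 (6T4, order 12), S_4 (6T7, order 24), (C_3 x C_3) : C_4 (6T10, order 36), PSL(2,5) (6T12, order 60), A_6 (6T15, order 360). By Dedekind's theorem, for a prime p not dividing disc(f) the degrees of the irreducible factors of f mod p form the cycle type of an element of G. Factoring f modulo the 21 such primes p <= 79 (skipping 19, which divides the discriminant), each new pattern first appears at: mod 2: f = (x)(x^5 + x^3 + x^2 + x + 1), pattern 5+1; mod 7: f = (x^3 + x^2 + 3x + 1)(x^3 + 5x^2 + 4x + 2), pattern 3+3; mod 61: f = (x + 3)(x + 25)(x^2 + 48x + 25)(x^2 + 52x + 38), pattern 2+2+1+1. No other pattern occurs in this range, so the set of observed cycle types is {5+1, 3+3, 2+2+1+1}. The candidates containing elements of all these cycle types are PSL(2,5) (6T12) of order 60, A_6 (6T15) of order 360; the others are excluded. The observed types are precisely the cycle types that occur in PSL(2,5) (6T12) (apart from the identity). Each of the other remaining candidates has further cycle types, and by the Chebotarev density theorem the matching factorization patterns would occur for a proportion of primes equal to their share of the group: A_6 (6T15) additionally contains elements of type 4+2, 3+1+1+1 (130 of its 360 elements, about 36% of primes). None of the 21 primes tested shows any such pattern (for each of these groups the chance of that is below 10^-4), which rules them out. Hence G = PSL(2,5) (6T12), of order 60.

6T12: PSL(2,5)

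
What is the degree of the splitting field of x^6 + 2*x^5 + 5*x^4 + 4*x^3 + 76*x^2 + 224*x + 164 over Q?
48

The degree of the splitting field over Q equals the order of the Galois group, so first determine the group. The polynomial f is an irreducible sextic over Q, so G = Gal(f/Q) is one of the 16 transitive subgroups 6T1, ..., 6T16 of S_6. The discriminant of f is -3511396987830272, which is not a perfect square, so G is not contained in A_6. The transitive groups of degree 6 not contained in A_6 are: C_6 (6T1, order 6), S_3 (6T2, order 6), D_6 (6T3, order 12), C_3 x S_3 (6T5, order 18), A_4 x C_2 (6T6, order 24), S_4 (6T8, order 24), S_3 x S_3 (6T9, order 36), S_4 x C_2 (6T11, order 48), (S_3 x S_3) : C_2 (6T13, order 72), PGL(2,5) (6T14, order 120), S_6 (6T16, order 720). By Dedekind's theorem, for a prime p not dividing disc(f) the degrees of the irreducible factors of f mod p form the cycle type of an element of G. Factoring f modulo the 27 such primes p <= 127 (skipping 2, 17, 29, 83, which divide the discriminant), each new pattern first appears at: mod 3: f = (x^3 + 2x + 2)(x^3 + 2x^2 + 1), pattern 3+3; mod 5: f = (x^6 + 2x^5 + 4x^3 + x^2 + 4x + 4), pattern 6; mod 7: f = (x + 4)(x + 6)(x^4 + 6x^3 + 5x^2 + 6x + 1), pattern 4+1+1; mod 19: f = (x + 13)(x + 15)(x^2 + 13x + 16)(x^2 + 18x + 3), pattern 2+2+1+1; mod 23: f = (x^2 + 3)(x^2 + 8x + 9)(x^2 + 17x + 18), pattern 2+2+2; mod 67: f = (x^2 + 28x + 51)(x^4 + 41x^3 + 12x^2 + 56x + 40), pattern 4+2; mod 127: f = (x + 4)(x + 76)(x + 90)(x + 98)(x^2 + 115x + 12), pattern 2+1+1+1+1. No other pattern occurs in this range, so the set of observed cycle types is {3+3, 6, 4+1+1, 2+2+1+1, 2+2+2, 4+2, 2+1+1+1+1}. The candidates containing elements of all these cycle types are S_4 x C_2 (6T11) of order 48, S_6 (6T16) of order 720; the others are excluded. The observed types are precisely the cycle types that occur in S_4 x C_2 (6T11) (apart from the identity). Each of the other remaining candidates has further cycle types, and by the Chebotarev density theorem the matching factorization patterns would occur for a proportion of primes equal to their share of the group: S_6 (6T16) additionally contains elements of type 5+1, 3+2+1, 3+1+1+1 (304 of its 720 elements, about 42% of primes). None of the 27 primes tested shows any such pattern (for each of these groups the chance of that is below 10^-4), which rules them out. Hence G = S_4 x C_2 (6T11), of order 48. The Galois group S_4 x C_2 (6T11) has order 48, so the splitting field has degree 48 over Q.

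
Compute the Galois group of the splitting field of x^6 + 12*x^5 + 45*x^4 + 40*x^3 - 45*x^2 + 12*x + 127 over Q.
S_3, S_3 acting on 6 points

The polynomial f is an irreducible sextic over Q, so G = Gal(f/Q) is one of the 16 transitive subgroups 6T1, ..., 6T16 of S_6. The discriminant of f is -37572373905408, which is not a perfect square, so G is not contained in A_6. The transitive groups of degree 6 not contained in A_6 are: C_6 (6T1, order 6), S_3 (6T2, order 6), D_6 (6T3, order 12), C_3 x S_3 (6T5, order 18), A_4 x C_2 (6T6, order 24), S_4 (6T8, order 24), S_3 x S_3 (6T9, order 36), S_4 x C_2 (6T11, order 48), (S_3 x S_3) : C_2 (6T13, order 72), PGL(2,5) (6T14, order 120), S_6 (6T16, order 720). By Dedekind's theorem, for a prime p not dividing disc(f) the degrees of the irreducible factors of f mod p form the cycle type of an element of G. Factoring f modulo the 23 such primes p <= 97 (skipping 2, 3, which divide the discriminant), each new pattern first appears at: mod 5: f = (x^2 + 3)(x^2 + 3x + 4)(x^2 + 4x + 1), pattern 2+2+2; mod 7: f = (x^3 + x^2 + 4x + 3)(x^3 + 4x^2 + 2x + 5), pattern 3+3; mod 31: f = (x + 9)(x + 14)(x + 17)(x + 18)(x + 21)(x + 26), pattern 1+1+1+1+1+1. No other pattern occurs in this range, so the set of observed cycle types is {2+2+2, 3+3, 1+1+1+1+1+1}. The candidates containing elements of all these cycle types are C_6 (6T1) of order 6, S_3 (6T2) of order 6, D_6 (6T3) of order 12, C_3 x S_3 (6T5) of order 18, A_4 x C_2 (6T6) of order 24, S_4 (6T8) of order 24, S_3 x S_3 (6T9) of order 36, S_4 x C_2 (6T11) of order 48, (S_3 x S_3) : C_2 (6T13) of order 72, PGL(2,5) (6T14) of order 120, S_6 (6T16) of order 720; the others are excluded. The observed types are precisely the cycle types that occur in S_3 (6T2). Each of the other remaining candidates has further cycle types, and by the Chebotarev density theorem the matching factorization patterns would occur for a proportion of primes equal to their share of the group: C_6 (6T1) additionally contains elements of type 6 (2 of its 6 elements, about 33% of primes); D_6 (6T3) additionally contains elements of type 6, 2+2+1+1 (5 of its 12 elements, about 42% of primes); C_3 x S_3 (6T5) additionally contains elements of type 6, 3+1+1+1 (10 of its 18 elements, about 56% of primes); A_4 x C_2 (6T6) additionally contains elements of type 6, 2+2+1+1, 2+1+1+1+1 (14 of its 24 elements, about 58% of primes); S_4 (6T8) additionally contains elements of type 4+1+1, 2+2+1+1 (9 of its 24 elements, about 38% of primes); S_3 x S_3 (6T9) additionally contains elements of type 6, 3+1+1+1, 2+2+1+1 (25 of its 36 elements, about 69% of primes); S_4 x C_2 (6T11) additionally contains elements of type 6, 4+2, 4+1+1, 2+2+1+1, 2+1+1+1+1 (32 of its 48 elements, about 67% of primes); (S_3 x S_3) : C_2 (6T13) additionally contains elements of type 6, 4+2, 3+2+1, 3+1+1+1, 2+2+1+1, 2+1+1+1+1 (61 of its 72 elements, about 85% of primes); PGL(2,5) (6T14) additionally contains elements of type 6, 5+1, 4+1+1, 2+2+1+1 (89 of its 120 elements, about 74% of primes); S_6 (6T16) additionally contains elements of type 6, 5+1, 4+2, 4+1+1, 3+2+1, 3+1+1+1, 2+2+1+1, 2+1+1+1+1 (664 of its 720 elements, about 92% of primes). None of the 23 primes tested shows any such pattern (for each of these groups the chance of that is below 10^-4), which rules them out. Hence G = S_3 (6T2), of order 6.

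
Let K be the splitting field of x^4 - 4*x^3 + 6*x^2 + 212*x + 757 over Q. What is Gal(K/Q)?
A_4 (also written A4)

The polynomial is an irreducible quartic over Q and its discriminant is 176319369216 = 419904^2, a perfect square, so the Galois group is contained in A_4. The resolvent cubic y^3 - 6*y^2 - 3876*y - 38888 is irreducible over Q. An irreducible resolvent with square discriminant gives A_4.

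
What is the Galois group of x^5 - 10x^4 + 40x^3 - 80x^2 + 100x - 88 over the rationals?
A_5

The polynomial f is an irreducible quintic over Q, so G = Gal(f/Q) is a transitive subgroup of S_5: one of C_5 (5T1, order 5), D_5 (5T2, order 10), F_20 (5T3, order 20), A_5 (5T4, order 60) or S_5 (5T5, order 120). The discriminant of f is 1024000000 = 32000^2, a perfect square, so G is contained in A_5. The transitive groups of degree 5 contained in A_5 are: C_5 (5T1, order 5), D_5 (5T2, order 10), A_5 (5T4, order 60). By Dedekind's theorem, for a prime p not dividing disc(f) the degrees of the irreducible factors of f mod p form the cycle type of an element of G. Factoring f modulo the 2 such primes p <= 7 (skipping 2, 5, which divide the discriminant), each new pattern first appears at: mod 3: f = (x^5 + 2x^4 + x^3 + x^2 + x + 2), pattern 5; mod 7: f = (x + 2)(x + 3)(x^3 + 6x^2 + 4x + 4), pattern 3+1+1. No other pattern occurs in this range, so the set of observed cycle types is {5, 3+1+1}. Among the candidates above, the only group containing elements of all these cycle types is A_5 (5T4) — each of C_5 (5T1), D_5 (5T2) lacks at least one of them. Hence G = A_5 (5T4), of order 60.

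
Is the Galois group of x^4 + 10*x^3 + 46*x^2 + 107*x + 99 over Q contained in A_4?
The polynomial is irreducible of degree 4 over Q. Its discriminant is 121141, which is not a perfect square. A Galois group lies in the alternating group exactly when the discriminant is a square in Q, so the Galois group (S_4) is not contained in A_4.

No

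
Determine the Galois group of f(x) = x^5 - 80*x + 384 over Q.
The polynomial f is an irreducible quintic over Q, so G = Gal(f/Q) is a transitive subgroup of S_5: one of C_5 (5T1, order 5), D_5 (5T2, order 10), F_20 (5T3, order 20), A_5 (5T4, order 60) or S_5 (5T5, order 120). The discriminant of f is 67108864000000 = 8192000^2, a perfect square, so G is contained in A_5. The transitive groups of degree 5 contained in A_5 are: C_5 (5T1, order 5), D_5 (5T2, order 10), A_5 (5T4, order 60). By Dedekind's theorem, for a prime p not dividing disc(f) the degrees of the irreducible factors of f mod p form the cycle type of an element of G. Factoring f modulo the 23 such primes p <= 97 (skipping 2, 5, which divide the discriminant), each new pattern first appears at: mod 3: f = (x)(x^2 + x + 2)(x^2 + 2x + 2), pattern 2+2+1; mod 7: f = (x^5 + 4x + 6), pattern 5. No other pattern occurs in this range, so the set of observed cycle types is {2+2+1, 5}. The candidates containing elements of all these cycle types are D_5 (5T2) of order 10, A_5 (5T4) of order 60; the others are excluded. The observed types are precisely the cycle types that occur in D_5 (5T2) (apart from the identity). Each of the other remaining candidates has further cycle types, and by the Chebotarev density theorem the matching factorization patterns would occur for a proportion of primes equal to their share of the group: A_5 (5T4) additionally contains elements of type 3+1+1 (20 of its 60 elements, about 33% of primes). None of the 23 primes tested shows any such pattern (for each of these groups the chance of that is below 10^-4), which rules them out. Hence G = D_5 (5T2), of order 10.

D_5, the dihedral group of order 10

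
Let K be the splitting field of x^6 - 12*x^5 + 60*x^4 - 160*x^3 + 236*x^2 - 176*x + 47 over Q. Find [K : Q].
24

The degree of the splitting field over Q equals the order of the Galois group, so first determine the group. The polynomial f is an irreducible sextic over Q, so G = Gal(f/Q) is one of the 16 transitive subgroups 6T1, ..., 6T16 of S_6. The discriminant of f is 3356224 = 1832^2, a perfect square, so G is contained in A_6. The transitive groups of degree 6 contained in A_6 are: A_4 (6T4, order 12), S_4 (6T7, order 24), (C_3 x C_3) : C_4 (6T10, order 36), PSL(2,5) (6T12, order 60), A_6 (6T15, order 360). By Dedekind's theorem, for a prime p not dividing disc(f) the degrees of the irreducible factors of f mod p form the cycle type of an element of G. Factoring f modulo the 79 such primes p <= 419 (skipping 2, 229, which divide the discriminant), each new pattern first appears at: mod 3: f = (x^3 + x^2 + x + 2)(x^3 + 2x^2 + 1), pattern 3+3; mod 7: f = (x^2 + 3x + 1)(x^4 + 6x^3 + 6x^2 + 5x + 5), pattern 4+2; mod 23: f = (x + 7)(x + 12)(x^2 + 18x + 1)(x^2 + 20x + 20), pattern 2+2+1+1; mod 193: f = (x + 85)(x + 88)(x + 91)(x + 98)(x + 101)(x + 104), pattern 1+1+1+1+1+1. No other pattern occurs in this range, so the set of observed cycle types is {3+3, 4+2, 2+2+1+1, 1+1+1+1+1+1}. The candidates containing elements of all these cycle types are S_4 (6T7) of order 24, (C_3 x C_3) : C_4 (6T10) of order 36, A_6 (6T15) of order 360; the others are excluded. The observed types are precisely the cycle types that occur in S_4 (6T7). Each of the other remaining candidates has further cycle types, and by the Chebotarev density theorem the matching factorization patterns would occur for a proportion of primes equal to their share of the group: (C_3 x C_3) : C_4 (6T10) additionally contains elements of type 3+1+1+1 (4 of its 36 elements, about 11% of primes); A_6 (6T15) additionally contains elements of type 5+1, 3+1+1+1 (184 of its 360 elements, about 51% of primes). None of the 79 primes tested shows any such pattern (for each of these groups the chance of that is below 10^-4), which rules them out. Hence G = S_4 (6T7), of order 24. The Galois group S_4 (6T7) has order 24, so the splitting field has degree 24 over Q.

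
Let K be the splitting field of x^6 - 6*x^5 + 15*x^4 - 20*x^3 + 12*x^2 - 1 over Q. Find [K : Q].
24

The degree of the splitting field over Q equals the order of the Galois group, so first determine the group. The polynomial f is an irreducible sextic over Q, so G = Gal(f/Q) is one of the 16 transitive subgroups 6T1, ..., 6T16 of S_6. The discriminant of f is -419904, which is not a perfect square, so G is not contained in A_6. The transitive groups of degree 6 not contained in A_6 are: C_6 (6T1, order 6), S_3 (6T2, order 6), D_6 (6T3, order 12), C_3 x S_3 (6T5, order 18), A_4 x C_2 (6T6, order 24), S_4 (6T8, order 24), S_3 x S_3 (6T9, order 36), S_4 x C_2 (6T11, order 48), (S_3 x S_3) : C_2 (6T13, order 72), PGL(2,5) (6T14, order 120), S_6 (6T16, order 720). By Dedekind's theorem, for a prime p not dividing disc(f) the degrees of the irreducible factors of f mod p form the cycle type of an element of G. Factoring f modulo the 33 such primes p <= 149 (skipping 2, 3, which divide the discriminant), each new pattern first appears at: mod 5: f = (x^3 + 4x + 2)(x^3 + 4x^2 + x + 2), pattern 3+3; mod 7: f = (x^6 + x^5 + x^4 + x^3 + 5x^2 + 6), pattern 6; mod 17: f = (x + 7)(x + 8)(x^2 + 15x + 4)(x^2 + 15x + 11), pattern 2+2+1+1; mod 19: f = (x + 2)(x + 7)(x + 10)(x + 15)(x^2 + 17x + 17), pattern 2+1+1+1+1; mod 71: f = (x^2 + 69x + 17)(x^2 + 69x + 26)(x^2 + 69x + 31), pattern 2+2+2. No other pattern occurs in this range, so the set of observed cycle types is {3+3, 6, 2+2+1+1, 2+1+1+1+1, 2+2+2}. The candidates containing elements of all these cycle types are A_4 x C_2 (6T6) of order 24, S_4 x C_2 (6T11) of order 48, (S_3 x S_3) : C_2 (6T13) of order 72, S_6 (6T16) of order 720; the others are excluded. The observed types are precisely the cycle types that occur in A_4 x C_2 (6T6) (apart from the identity). Each of the other remaining candidates has further cycle types, and by the Chebotarev density theorem the matching factorization patterns would occur for a proportion of primes equal to their share of the group: S_4 x C_2 (6T11) additionally contains elements of type 4+2, 4+1+1 (12 of its 48 elements, about 25% of primes); (S_3 x S_3) : C_2 (6T13) additionally contains elements of type 4+2, 3+2+1, 3+1+1+1 (34 of its 72 elements, about 47% of primes); S_6 (6T16) additionally contains elements of type 5+1, 4+2, 4+1+1, 3+2+1, 3+1+1+1 (484 of its 720 elements, about 67% of primes). None of the 33 primes tested shows any such pattern (for each of these groups the chance of that is below 10^-4), which rules them out. Hence G = A_4 x C_2 (6T6), of order 24. The Galois group A_4 x C_2 (6T6) has order 24, so the splitting field has degree 24 over Q.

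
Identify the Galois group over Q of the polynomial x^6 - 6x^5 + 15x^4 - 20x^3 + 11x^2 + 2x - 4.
The polynomial f is an irreducible sextic over Q, so G = Gal(f/Q) is one of the 16 transitive subgroups 6T1, ..., 6T16 of S_6. The discriminant of f is 3356224 = 1832^2, a perfect square, so G is contained in A_6. The transitive groups of degree 6 contained in A_6 are: A_4 (6T4, order 12), S_4 (6T7, order 24), (C_3 x C_3) : C_4 (6T10, order 36), PSL(2,5) (6T12, order 60), A_6 (6T15, order 360). By Dedekind's theorem, for a prime p not dividing disc(f) the degrees of the irreducible factors of f mod p form the cycle type of an element of G. Factoring f modulo the 79 such primes p <= 419 (skipping 2, 229, which divide the discriminant), each new pattern first appears at: mod 3: f = (x^3 + x^2 + 2)(x^3 + 2x^2 + x + 1), pattern 3+3; mod 7: f = (x^2 + 5x + 5)(x^4 + 3x^3 + 2x^2 + 4x + 2), pattern 4+2; mod 23: f = (x + 8)(x + 13)(x^2 + 20x + 20)(x^2 + 22x + 18), pattern 2+2+1+1; mod 193: f = (x + 86)(x + 89)(x + 92)(x + 99)(x + 102)(x + 105), pattern 1+1+1+1+1+1. No other pattern occurs in this range, so the set of observed cycle types is {3+3, 4+2, 2+2+1+1, 1+1+1+1+1+1}. The candidates containing elements of all these cycle types are S_4 (6T7) of order 24, (C_3 x C_3) : C_4 (6T10) of order 36, A_6 (6T15) of order 360; the others are excluded. The observed types are precisely the cycle types that occur in S_4 (6T7). Each of the other remaining candidates has further cycle types, and by the Chebotarev density theorem the matching factorization patterns would occur for a proportion of primes equal to their share of the group: (C_3 x C_3) : C_4 (6T10) additionally contains elements of type 3+1+1+1 (4 of its 36 elements, about 11% of primes); A_6 (6T15) additionally contains elements of type 5+1, 3+1+1+1 (184 of its 360 elements, about 51% of primes). None of the 79 primes tested shows any such pattern (for each of these groups the chance of that is below 10^-4), which rules them out. Hence G = S_4 (6T7), of order 24.

S_4 (also written S4+)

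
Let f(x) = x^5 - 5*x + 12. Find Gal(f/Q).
D_5 (also written D5)

The polynomial f is an irreducible quintic over Q, so G = Gal(f/Q) is a transitive subgroup of S_5: one of C_5 (5T1, order 5), D_5 (5T2, order 10), F_20 (5T3, order 20), A_5 (5T4, order 60) or S_5 (5T5, order 120). The discriminant of f is 64000000 = 8000^2, a perfect square, so G is contained in A_5. The transitive groups of degree 5 contained in A_5 are: C_5 (5T1, order 5), D_5 (5T2, order 10), A_5 (5T4, order 60). By Dedekind's theorem, for a prime p not dividing disc(f) the degrees of the irreducible factors of f mod p form the cycle type of an element of G. Factoring f modulo the 23 such primes p <= 97 (skipping 2, 5, which divide the discriminant), each new pattern first appears at: mod 3: f = (x)(x^2 + x + 2)(x^2 + 2x + 2), pattern 2+2+1; mod 7: f = (x^5 + 2x + 5), pattern 5. No other pattern occurs in this range, so the set of observed cycle types is {2+2+1, 5}. The candidates containing elements of all these cycle types are D_5 (5T2) of order 10, A_5 (5T4) of order 60; the others are excluded. The observed types are precisely the cycle types that occur in D_5 (5T2) (apart from the identity). Each of the other remaining candidates has further cycle types, and by the Chebotarev density theorem the matching factorization patterns would occur for a proportion of primes equal to their share of the group: A_5 (5T4) additionally contains elements of type 3+1+1 (20 of its 60 elements, about 33% of primes). None of the 23 primes tested shows any such pattern (for each of these groups the chance of that is below 10^-4), which rules them out. Hence G = D_5 (5T2), of order 10.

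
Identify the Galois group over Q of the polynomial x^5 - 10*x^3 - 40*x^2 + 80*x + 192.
D_5

The polynomial f is an irreducible quintic over Q, so G = Gal(f/Q) is a transitive subgroup of S_5: one of C_5 (5T1, order 5), D_5 (5T2, order 10), F_20 (5T3, order 20), A_5 (5T4, order 60) or S_5 (5T5, order 120). The discriminant of f is 1327104000000 = 1152000^2, a perfect square, so G is contained in A_5. The transitive groups of degree 5 contained in A_5 are: C_5 (5T1, order 5), D_5 (5T2, order 10), A_5 (5T4, order 60). By Dedekind's theorem, for a prime p not dividing disc(f) the degrees of the irreducible factors of f mod p form the cycle type of an element of G. Factoring f modulo the 23 such primes p <= 101 (skipping 2, 3, 5, which divide the discriminant), each new pattern first appears at: mod 7: f = (x^5 + 4x^3 + 2x^2 + 3x + 3), pattern 5; mod 17: f = (x + 6)(x^2 + x + 1)(x^2 + 10x + 15), pattern 2+2+1. No other pattern occurs in this range, so the set of observed cycle types is {5, 2+2+1}. The candidates containing elements of all these cycle types are D_5 (5T2) of order 10, A_5 (5T4) of order 60; the others are excluded. The observed types are precisely the cycle types that occur in D_5 (5T2) (apart from the identity). Each of the other remaining candidates has further cycle types, and by the Chebotarev density theorem the matching factorization patterns would occur for a proportion of primes equal to their share of the group: A_5 (5T4) additionally contains elements of type 3+1+1 (20 of its 60 elements, about 33% of primes). None of the 23 primes tested shows any such pattern (for each of these groups the chance of that is below 10^-4), which rules them out. Hence G = D_5 (5T2), of order 10.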